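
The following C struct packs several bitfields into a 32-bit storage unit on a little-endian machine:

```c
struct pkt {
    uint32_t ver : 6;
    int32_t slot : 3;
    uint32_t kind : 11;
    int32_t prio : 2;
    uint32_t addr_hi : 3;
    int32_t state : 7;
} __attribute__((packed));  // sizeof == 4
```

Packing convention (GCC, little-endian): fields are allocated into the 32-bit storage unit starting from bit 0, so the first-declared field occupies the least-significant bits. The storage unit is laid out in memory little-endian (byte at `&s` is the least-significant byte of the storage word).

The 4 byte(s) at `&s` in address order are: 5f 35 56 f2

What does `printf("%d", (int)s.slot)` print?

[0]=0x5f [1]=0x35 [2]=0x56 [3]=0xf2 (little-endian) → word 0xf256355f
ver [0+:6] = (word>>0) & 0x3f = 31
slot [6+:3] = (word>>6) & 0x7 = 5  ←
kind [9+:11] = (word>>9) & 0x7ff = 794
prio [20+:2] = (word>>20) & 0x3 = 1
addr_hi [22+:3] = (word>>22) & 0x7 = 1
state [25+:7] = (word>>25) & 0x7f = 121
slot signed 3b, MSB=1: 5 - 8 = -3

-3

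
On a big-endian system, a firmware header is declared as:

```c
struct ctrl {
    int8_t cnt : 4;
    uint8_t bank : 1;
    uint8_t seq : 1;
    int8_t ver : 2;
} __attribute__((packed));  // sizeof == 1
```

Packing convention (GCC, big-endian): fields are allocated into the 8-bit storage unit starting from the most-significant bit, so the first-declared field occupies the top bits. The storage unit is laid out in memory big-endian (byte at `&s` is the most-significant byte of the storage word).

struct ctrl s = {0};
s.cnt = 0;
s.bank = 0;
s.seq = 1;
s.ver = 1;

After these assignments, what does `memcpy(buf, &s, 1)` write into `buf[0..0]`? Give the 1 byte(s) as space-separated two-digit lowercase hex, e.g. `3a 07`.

[4+:4] cnt=0 & 0xf = 0x0; word=0x00
[3+:1] bank=0 & 0x1 = 0x0; word=0x00
[2+:1] seq=1 & 0x1 = 0x1; word=0x04
[0+:2] ver=1 & 0x3 = 0x1; word=0x05
word = 0x05 → big-endian bytes:
  [0]=0x05

05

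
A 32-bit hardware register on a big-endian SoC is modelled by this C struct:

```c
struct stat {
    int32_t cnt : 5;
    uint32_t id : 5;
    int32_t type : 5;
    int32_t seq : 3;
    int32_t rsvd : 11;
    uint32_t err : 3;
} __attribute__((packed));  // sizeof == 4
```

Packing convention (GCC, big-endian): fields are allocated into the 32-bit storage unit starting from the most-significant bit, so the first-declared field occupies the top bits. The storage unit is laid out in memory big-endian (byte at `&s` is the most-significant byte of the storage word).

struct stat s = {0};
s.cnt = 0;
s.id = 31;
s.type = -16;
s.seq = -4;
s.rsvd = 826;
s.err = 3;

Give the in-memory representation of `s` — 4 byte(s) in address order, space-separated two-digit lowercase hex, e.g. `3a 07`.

07 e1 19 d3

cnt (5b) val=0 bits=0x0 at bit 27: 0x00000000
id (5b) val=31 bits=0x1f at bit 22: 0x07c00000
type (5b) val=-16 bits=0x10 at bit 17: 0x07e00000
seq (3b) val=-4 bits=0x4 at bit 14: 0x07e10000
rsvd (11b) val=826 bits=0x33a at bit 3: 0x07e119d0
err (3b) val=3 bits=0x3 at bit 0: 0x07e119d3
word = 0x07e119d3 → big-endian bytes:
  [0]=0x07  [1]=0xe1  [2]=0x19  [3]=0xd3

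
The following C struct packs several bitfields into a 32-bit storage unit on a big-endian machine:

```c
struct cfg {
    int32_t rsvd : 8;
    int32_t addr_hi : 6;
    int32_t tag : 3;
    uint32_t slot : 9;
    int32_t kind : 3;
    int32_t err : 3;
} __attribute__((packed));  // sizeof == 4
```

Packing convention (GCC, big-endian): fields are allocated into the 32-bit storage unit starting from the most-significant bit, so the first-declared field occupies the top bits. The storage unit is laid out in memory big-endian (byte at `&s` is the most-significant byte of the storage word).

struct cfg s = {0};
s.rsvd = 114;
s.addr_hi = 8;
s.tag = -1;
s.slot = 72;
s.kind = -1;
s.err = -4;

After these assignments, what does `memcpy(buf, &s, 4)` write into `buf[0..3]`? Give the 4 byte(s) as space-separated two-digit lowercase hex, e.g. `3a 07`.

72 23 92 3c

[24+:8] rsvd=114 & 0xff = 0x72; word=0x72000000
[18+:6] addr_hi=8 & 0x3f = 0x8; word=0x72200000
[15+:3] tag=-1 & 0x7 = 0x7; word=0x72238000
[6+:9] slot=72 & 0x1ff = 0x48; word=0x72239200
[3+:3] kind=-1 & 0x7 = 0x7; word=0x72239238
[0+:3] err=-4 & 0x7 = 0x4; word=0x7223923c
word = 0x7223923c → big-endian bytes:
  [0]=0x72  [1]=0x23  [2]=0x92  [3]=0x3c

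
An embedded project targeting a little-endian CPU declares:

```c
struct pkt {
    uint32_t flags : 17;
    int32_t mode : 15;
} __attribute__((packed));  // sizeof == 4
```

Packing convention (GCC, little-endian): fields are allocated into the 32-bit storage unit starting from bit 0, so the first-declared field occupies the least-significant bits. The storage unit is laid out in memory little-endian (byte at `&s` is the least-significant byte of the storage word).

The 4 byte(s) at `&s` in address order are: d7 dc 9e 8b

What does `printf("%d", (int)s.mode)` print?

-14897

[0]=0xd7 [1]=0xdc [2]=0x9e [3]=0x8b (little-endian) → word 0x8b9edcd7
flags:17 @ bit 0 → (0x8b9edcd7>>0)&0x1ffff = 0xdcd7
mode:15 @ bit 17 → (0x8b9edcd7>>17)&0x7fff = 0x45cf  ←
mode signed 15b, MSB=1: 17871 - 32768 = -14897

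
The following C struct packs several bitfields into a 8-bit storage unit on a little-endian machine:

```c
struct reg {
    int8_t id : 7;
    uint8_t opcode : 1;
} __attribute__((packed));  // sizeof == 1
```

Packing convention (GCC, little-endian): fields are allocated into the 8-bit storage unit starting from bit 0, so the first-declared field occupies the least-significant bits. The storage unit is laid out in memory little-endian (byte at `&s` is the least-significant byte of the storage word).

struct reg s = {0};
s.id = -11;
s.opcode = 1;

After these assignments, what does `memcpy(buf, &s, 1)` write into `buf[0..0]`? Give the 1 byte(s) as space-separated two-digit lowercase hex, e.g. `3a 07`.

f5

[0+:7] id=-11 & 0x7f = 0x75; word=0x75
[7+:1] opcode=1 & 0x1 = 0x1; word=0xf5
word = 0xf5 → little-endian bytes:
  [0]=0xf5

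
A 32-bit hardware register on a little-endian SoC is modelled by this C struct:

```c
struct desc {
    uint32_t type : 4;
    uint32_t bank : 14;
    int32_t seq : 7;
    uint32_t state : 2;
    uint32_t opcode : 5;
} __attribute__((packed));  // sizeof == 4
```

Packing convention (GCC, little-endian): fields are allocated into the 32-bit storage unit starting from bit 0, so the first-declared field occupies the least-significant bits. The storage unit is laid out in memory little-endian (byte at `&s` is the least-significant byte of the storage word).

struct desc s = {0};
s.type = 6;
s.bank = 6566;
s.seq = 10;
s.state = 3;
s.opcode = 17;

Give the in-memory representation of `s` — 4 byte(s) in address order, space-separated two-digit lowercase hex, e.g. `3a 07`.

type (4b) val=6 bits=0x6 at bit 0: 0x00000006
bank (14b) val=6566 bits=0x19a6 at bit 4: 0x00019a66
seq (7b) val=10 bits=0xa at bit 18: 0x00299a66
state (2b) val=3 bits=0x3 at bit 25: 0x06299a66
opcode (5b) val=17 bits=0x11 at bit 27: 0x8e299a66
word = 0x8e299a66 → little-endian bytes:
  [0]=0x66  [1]=0x9a  [2]=0x29  [3]=0x8e

66 9a 29 8e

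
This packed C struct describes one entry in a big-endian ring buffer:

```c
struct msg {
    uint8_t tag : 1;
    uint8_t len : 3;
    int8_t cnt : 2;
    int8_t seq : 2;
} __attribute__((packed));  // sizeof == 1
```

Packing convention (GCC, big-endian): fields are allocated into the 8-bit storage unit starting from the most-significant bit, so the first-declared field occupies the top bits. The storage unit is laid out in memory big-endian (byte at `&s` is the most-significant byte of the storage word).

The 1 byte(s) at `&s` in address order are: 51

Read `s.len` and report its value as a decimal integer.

5

[0]=0x51 (big-endian) → word 0x51
tag:1 @ bit 7 → (0x51>>7)&0x1 = 0x0
len:3 @ bit 4 → (0x51>>4)&0x7 = 0x5  ←
cnt:2 @ bit 2 → (0x51>>2)&0x3 = 0x0
seq:2 @ bit 0 → (0x51>>0)&0x3 = 0x1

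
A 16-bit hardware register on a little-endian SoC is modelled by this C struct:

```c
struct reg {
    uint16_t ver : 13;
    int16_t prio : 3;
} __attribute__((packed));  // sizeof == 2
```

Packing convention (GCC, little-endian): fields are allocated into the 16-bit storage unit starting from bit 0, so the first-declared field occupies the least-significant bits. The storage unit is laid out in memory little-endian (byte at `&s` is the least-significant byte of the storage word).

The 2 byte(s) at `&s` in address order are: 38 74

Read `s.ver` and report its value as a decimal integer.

5176

[0]=0x38 [1]=0x74 (little-endian) → word 0x7438
ver:13 @ bit 0 → (0x7438>>0)&0x1fff = 0x1438  ←
prio:3 @ bit 13 → (0x7438>>13)&0x7 = 0x3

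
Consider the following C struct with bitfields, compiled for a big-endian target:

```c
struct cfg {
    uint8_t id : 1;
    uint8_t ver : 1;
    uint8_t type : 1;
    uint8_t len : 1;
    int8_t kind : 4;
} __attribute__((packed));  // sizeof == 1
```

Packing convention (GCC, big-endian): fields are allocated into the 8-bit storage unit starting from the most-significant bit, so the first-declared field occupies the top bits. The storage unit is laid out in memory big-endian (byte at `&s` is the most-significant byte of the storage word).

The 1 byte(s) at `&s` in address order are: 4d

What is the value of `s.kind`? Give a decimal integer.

[0]=0x4d (big-endian) → word 0x4d
id:1 @ bit 7 → (0x4d>>7)&0x1 = 0x0
ver:1 @ bit 6 → (0x4d>>6)&0x1 = 0x1
type:1 @ bit 5 → (0x4d>>5)&0x1 = 0x0
len:1 @ bit 4 → (0x4d>>4)&0x1 = 0x0
kind:4 @ bit 0 → (0x4d>>0)&0xf = 0xd  ←
kind signed 4b, MSB=1: 13 - 16 = -3

-3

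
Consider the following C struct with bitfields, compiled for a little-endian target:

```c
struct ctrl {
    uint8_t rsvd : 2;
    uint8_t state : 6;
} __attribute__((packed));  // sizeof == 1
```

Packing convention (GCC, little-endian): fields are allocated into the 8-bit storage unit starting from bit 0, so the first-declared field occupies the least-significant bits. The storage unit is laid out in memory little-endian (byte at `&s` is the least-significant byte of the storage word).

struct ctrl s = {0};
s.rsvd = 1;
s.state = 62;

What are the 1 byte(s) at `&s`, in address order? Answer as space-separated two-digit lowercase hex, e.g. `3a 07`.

f9

rsvd (2b) val=1 bits=0x1 at bit 0: 0x01
state (6b) val=62 bits=0x3e at bit 2: 0xf9
word = 0xf9 → little-endian bytes:
  [0]=0xf9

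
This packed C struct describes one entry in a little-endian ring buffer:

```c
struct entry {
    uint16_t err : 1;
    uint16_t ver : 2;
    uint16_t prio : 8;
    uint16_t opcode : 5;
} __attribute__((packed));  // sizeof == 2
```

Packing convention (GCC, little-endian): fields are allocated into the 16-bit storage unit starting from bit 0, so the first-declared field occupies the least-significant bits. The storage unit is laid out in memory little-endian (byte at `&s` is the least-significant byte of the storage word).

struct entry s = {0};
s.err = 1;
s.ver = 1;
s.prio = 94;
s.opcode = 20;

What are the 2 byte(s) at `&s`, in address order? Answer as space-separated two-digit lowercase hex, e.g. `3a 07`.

f3 a2

[0+:1] err=1 & 0x1 = 0x1; word=0x0001
[1+:2] ver=1 & 0x3 = 0x1; word=0x0003
[3+:8] prio=94 & 0xff = 0x5e; word=0x02f3
[11+:5] opcode=20 & 0x1f = 0x14; word=0xa2f3
word = 0xa2f3 → little-endian bytes:
  [0]=0xf3  [1]=0xa2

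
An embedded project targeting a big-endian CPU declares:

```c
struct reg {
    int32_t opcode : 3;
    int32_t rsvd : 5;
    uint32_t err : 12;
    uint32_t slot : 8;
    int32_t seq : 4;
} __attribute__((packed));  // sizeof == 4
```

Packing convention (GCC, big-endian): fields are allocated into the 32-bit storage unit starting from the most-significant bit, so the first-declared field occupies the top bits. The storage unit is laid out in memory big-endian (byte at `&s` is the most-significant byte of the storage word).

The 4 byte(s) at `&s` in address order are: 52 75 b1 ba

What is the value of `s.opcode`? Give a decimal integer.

[0]=0x52 [1]=0x75 [2]=0xb1 [3]=0xba (big-endian) → word 0x5275b1ba
opcode:3 @ bit 29 → (0x5275b1ba>>29)&0x7 = 0x2  ←
rsvd:5 @ bit 24 → (0x5275b1ba>>24)&0x1f = 0x12
err:12 @ bit 12 → (0x5275b1ba>>12)&0xfff = 0x75b
slot:8 @ bit 4 → (0x5275b1ba>>4)&0xff = 0x1b
seq:4 @ bit 0 → (0x5275b1ba>>0)&0xf = 0xa
opcode signed 3b, MSB=0: value = 2

2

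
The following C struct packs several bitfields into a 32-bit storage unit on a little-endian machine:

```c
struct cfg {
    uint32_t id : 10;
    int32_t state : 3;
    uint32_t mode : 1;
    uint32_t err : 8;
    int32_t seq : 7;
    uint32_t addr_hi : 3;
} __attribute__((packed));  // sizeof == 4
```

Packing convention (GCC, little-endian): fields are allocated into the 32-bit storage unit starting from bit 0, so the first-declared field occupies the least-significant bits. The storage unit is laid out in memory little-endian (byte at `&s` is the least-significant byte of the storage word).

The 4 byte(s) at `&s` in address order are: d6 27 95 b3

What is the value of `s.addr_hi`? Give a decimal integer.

[0]=0xd6 [1]=0x27 [2]=0x95 [3]=0xb3 (little-endian) → word 0xb39527d6
id:10 @ bit 0 → (0xb39527d6>>0)&0x3ff = 0x3d6
state:3 @ bit 10 → (0xb39527d6>>10)&0x7 = 0x1
mode:1 @ bit 13 → (0xb39527d6>>13)&0x1 = 0x1
err:8 @ bit 14 → (0xb39527d6>>14)&0xff = 0x54
seq:7 @ bit 22 → (0xb39527d6>>22)&0x7f = 0x4e
addr_hi:3 @ bit 29 → (0xb39527d6>>29)&0x7 = 0x5  ←

5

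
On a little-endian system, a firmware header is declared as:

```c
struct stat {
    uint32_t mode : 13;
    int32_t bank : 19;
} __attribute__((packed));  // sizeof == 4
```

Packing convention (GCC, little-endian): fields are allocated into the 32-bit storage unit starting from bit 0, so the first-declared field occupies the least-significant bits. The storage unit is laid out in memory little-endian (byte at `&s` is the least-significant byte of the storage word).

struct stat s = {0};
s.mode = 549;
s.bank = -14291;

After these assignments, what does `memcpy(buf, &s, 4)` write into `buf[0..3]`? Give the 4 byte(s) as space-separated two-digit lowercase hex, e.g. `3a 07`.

25 a2 05 f9

[0+:13] mode=549 & 0x1fff = 0x225; word=0x00000225
[13+:19] bank=-14291 & 0x7ffff = 0x7c82d; word=0xf905a225
word = 0xf905a225 → little-endian bytes:
  [0]=0x25  [1]=0xa2  [2]=0x05  [3]=0xf9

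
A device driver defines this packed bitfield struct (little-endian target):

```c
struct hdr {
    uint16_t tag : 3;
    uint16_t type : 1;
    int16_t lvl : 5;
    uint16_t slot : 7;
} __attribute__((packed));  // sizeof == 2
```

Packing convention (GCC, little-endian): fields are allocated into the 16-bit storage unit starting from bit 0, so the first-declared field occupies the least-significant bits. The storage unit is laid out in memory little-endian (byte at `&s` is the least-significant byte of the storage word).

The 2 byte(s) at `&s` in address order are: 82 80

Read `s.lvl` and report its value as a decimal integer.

[0]=0x82 [1]=0x80 (little-endian) → word 0x8082
tag:3 @ bit 0 → (0x8082>>0)&0x7 = 0x2
type:1 @ bit 3 → (0x8082>>3)&0x1 = 0x0
lvl:5 @ bit 4 → (0x8082>>4)&0x1f = 0x8  ←
slot:7 @ bit 9 → (0x8082>>9)&0x7f = 0x40
lvl signed 5b, MSB=0: value = 8

8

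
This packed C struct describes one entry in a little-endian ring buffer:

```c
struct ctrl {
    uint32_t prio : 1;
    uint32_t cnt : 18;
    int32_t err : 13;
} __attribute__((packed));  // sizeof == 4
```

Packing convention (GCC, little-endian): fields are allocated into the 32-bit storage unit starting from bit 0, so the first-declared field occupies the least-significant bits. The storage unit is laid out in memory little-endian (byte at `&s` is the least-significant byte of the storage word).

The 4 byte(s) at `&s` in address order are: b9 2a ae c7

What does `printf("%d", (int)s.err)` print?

[0]=0xb9 [1]=0x2a [2]=0xae [3]=0xc7 (little-endian) → word 0xc7ae2ab9
prio [0+:1] = (word>>0) & 0x1 = 1
cnt [1+:18] = (word>>1) & 0x3ffff = 202076
err [19+:13] = (word>>19) & 0x1fff = 6389  ←
err signed 13b, MSB=1: 6389 - 8192 = -1803

-1803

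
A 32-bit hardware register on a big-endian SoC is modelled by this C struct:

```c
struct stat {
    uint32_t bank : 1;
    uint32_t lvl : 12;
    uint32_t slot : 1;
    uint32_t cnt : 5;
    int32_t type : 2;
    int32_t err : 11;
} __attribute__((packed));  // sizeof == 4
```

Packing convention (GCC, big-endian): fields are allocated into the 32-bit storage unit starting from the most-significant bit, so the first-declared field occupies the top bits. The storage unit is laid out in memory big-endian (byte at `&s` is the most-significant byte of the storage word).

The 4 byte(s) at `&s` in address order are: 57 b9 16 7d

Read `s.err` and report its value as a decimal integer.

[0]=0x57 [1]=0xb9 [2]=0x16 [3]=0x7d (big-endian) → word 0x57b9167d
bank [31+:1] = (word>>31) & 0x1 = 0
lvl [19+:12] = (word>>19) & 0xfff = 2807
slot [18+:1] = (word>>18) & 0x1 = 0
cnt [13+:5] = (word>>13) & 0x1f = 8
type [11+:2] = (word>>11) & 0x3 = 2
err [0+:11] = (word>>0) & 0x7ff = 1661  ←
err signed 11b, MSB=1: 1661 - 2048 = -387

-387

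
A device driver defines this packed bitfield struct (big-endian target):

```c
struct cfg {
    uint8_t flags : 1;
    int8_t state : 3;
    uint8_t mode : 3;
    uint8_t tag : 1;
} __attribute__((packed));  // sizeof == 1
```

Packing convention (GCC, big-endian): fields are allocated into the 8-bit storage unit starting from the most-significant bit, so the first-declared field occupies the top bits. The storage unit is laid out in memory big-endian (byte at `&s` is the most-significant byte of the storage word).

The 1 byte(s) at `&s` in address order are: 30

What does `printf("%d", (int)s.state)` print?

3

[0]=0x30 (big-endian) → word 0x30
flags:1 @ bit 7 → (0x30>>7)&0x1 = 0x0
state:3 @ bit 4 → (0x30>>4)&0x7 = 0x3  ←
mode:3 @ bit 1 → (0x30>>1)&0x7 = 0x0
tag:1 @ bit 0 → (0x30>>0)&0x1 = 0x0
state signed 3b, MSB=0: value = 3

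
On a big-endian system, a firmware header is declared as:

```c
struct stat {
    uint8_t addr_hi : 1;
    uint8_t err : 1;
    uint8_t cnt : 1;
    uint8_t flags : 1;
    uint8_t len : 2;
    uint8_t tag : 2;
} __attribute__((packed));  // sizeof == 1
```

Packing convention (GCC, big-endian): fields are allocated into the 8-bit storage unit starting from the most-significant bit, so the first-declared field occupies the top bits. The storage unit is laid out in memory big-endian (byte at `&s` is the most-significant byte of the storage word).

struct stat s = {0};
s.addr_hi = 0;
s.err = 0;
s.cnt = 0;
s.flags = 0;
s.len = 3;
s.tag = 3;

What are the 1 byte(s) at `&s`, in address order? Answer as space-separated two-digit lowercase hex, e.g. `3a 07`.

addr_hi (1b) val=0 bits=0x0 at bit 7: 0x00
err (1b) val=0 bits=0x0 at bit 6: 0x00
cnt (1b) val=0 bits=0x0 at bit 5: 0x00
flags (1b) val=0 bits=0x0 at bit 4: 0x00
len (2b) val=3 bits=0x3 at bit 2: 0x0c
tag (2b) val=3 bits=0x3 at bit 0: 0x0f
word = 0x0f → big-endian bytes:
  [0]=0x0f

0f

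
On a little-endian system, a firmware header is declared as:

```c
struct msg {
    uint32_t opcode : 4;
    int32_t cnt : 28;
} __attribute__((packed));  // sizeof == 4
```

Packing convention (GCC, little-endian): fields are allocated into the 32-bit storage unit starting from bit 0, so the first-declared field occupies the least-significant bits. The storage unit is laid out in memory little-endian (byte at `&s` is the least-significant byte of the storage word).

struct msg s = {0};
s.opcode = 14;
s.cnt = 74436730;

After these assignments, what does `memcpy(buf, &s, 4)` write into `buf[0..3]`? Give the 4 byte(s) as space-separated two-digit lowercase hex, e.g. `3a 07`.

ae 07 fd 46

opcode (4b) val=14 bits=0xe at bit 0: 0x0000000e
cnt (28b) val=74436730 bits=0x46fd07a at bit 4: 0x46fd07ae
word = 0x46fd07ae → little-endian bytes:
  [0]=0xae  [1]=0x07  [2]=0xfd  [3]=0x46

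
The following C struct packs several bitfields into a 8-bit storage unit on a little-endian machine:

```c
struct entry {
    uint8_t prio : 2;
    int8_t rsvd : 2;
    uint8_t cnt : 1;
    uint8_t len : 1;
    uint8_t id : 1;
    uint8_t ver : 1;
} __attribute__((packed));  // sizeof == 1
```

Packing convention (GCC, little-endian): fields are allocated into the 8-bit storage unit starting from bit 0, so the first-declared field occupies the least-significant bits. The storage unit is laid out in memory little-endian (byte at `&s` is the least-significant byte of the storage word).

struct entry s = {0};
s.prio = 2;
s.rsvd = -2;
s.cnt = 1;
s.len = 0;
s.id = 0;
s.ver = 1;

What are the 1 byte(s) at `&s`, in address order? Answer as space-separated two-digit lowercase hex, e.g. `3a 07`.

9a

prio (2b) val=2 bits=0x2 at bit 0: 0x02
rsvd (2b) val=-2 bits=0x2 at bit 2: 0x0a
cnt (1b) val=1 bits=0x1 at bit 4: 0x1a
len (1b) val=0 bits=0x0 at bit 5: 0x1a
id (1b) val=0 bits=0x0 at bit 6: 0x1a
ver (1b) val=1 bits=0x1 at bit 7: 0x9a
word = 0x9a → little-endian bytes:
  [0]=0x9a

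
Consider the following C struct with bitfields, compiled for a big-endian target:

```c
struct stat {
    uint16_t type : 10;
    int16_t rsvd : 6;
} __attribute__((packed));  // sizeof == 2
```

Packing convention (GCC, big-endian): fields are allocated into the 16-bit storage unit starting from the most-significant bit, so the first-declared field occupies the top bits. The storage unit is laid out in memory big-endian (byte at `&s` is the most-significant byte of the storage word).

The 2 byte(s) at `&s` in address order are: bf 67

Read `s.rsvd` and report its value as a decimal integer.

-25

[0]=0xbf [1]=0x67 (big-endian) → word 0xbf67
type [6+:10] = (word>>6) & 0x3ff = 765
rsvd [0+:6] = (word>>0) & 0x3f = 39  ←
rsvd signed 6b, MSB=1: 39 - 64 = -25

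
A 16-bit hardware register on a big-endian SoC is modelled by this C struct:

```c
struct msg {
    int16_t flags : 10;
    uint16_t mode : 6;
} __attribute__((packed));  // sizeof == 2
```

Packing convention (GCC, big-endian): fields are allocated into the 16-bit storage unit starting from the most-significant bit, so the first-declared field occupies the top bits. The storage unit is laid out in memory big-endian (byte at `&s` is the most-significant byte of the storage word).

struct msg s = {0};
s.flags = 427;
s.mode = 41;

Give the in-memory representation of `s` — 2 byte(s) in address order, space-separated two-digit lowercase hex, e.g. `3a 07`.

[6+:10] flags=427 & 0x3ff = 0x1ab; word=0x6ac0
[0+:6] mode=41 & 0x3f = 0x29; word=0x6ae9
word = 0x6ae9 → big-endian bytes:
  [0]=0x6a  [1]=0xe9

6a e9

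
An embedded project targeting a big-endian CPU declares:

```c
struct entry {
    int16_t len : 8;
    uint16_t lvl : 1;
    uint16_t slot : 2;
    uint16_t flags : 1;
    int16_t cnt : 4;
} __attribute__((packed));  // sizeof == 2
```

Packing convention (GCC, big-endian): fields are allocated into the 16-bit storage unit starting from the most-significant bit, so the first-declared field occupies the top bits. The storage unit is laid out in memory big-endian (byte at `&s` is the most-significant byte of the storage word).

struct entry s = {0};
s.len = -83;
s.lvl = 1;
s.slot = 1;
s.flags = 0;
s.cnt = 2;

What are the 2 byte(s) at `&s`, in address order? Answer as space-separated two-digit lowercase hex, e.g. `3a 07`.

ad a2

len:8 = -83 → 0xad << 8 → word 0xad00
lvl:1 = 1 → 0x1 << 7 → word 0xad80
slot:2 = 1 → 0x1 << 5 → word 0xada0
flags:1 = 0 → 0x0 << 4 → word 0xada0
cnt:4 = 2 → 0x2 << 0 → word 0xada2
word = 0xada2 → big-endian bytes:
  [0]=0xad  [1]=0xa2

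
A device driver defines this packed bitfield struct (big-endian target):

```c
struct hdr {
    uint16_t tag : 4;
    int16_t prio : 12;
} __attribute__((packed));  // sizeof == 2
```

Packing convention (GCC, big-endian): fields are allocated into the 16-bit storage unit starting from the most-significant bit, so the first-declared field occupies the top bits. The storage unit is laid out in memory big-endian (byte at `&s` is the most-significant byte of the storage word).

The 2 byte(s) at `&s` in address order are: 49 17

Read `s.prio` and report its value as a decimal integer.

-1769

[0]=0x49 [1]=0x17 (big-endian) → word 0x4917
tag [12+:4] = (word>>12) & 0xf = 4
prio [0+:12] = (word>>0) & 0xfff = 2327  ←
prio signed 12b, MSB=1: 2327 - 4096 = -1769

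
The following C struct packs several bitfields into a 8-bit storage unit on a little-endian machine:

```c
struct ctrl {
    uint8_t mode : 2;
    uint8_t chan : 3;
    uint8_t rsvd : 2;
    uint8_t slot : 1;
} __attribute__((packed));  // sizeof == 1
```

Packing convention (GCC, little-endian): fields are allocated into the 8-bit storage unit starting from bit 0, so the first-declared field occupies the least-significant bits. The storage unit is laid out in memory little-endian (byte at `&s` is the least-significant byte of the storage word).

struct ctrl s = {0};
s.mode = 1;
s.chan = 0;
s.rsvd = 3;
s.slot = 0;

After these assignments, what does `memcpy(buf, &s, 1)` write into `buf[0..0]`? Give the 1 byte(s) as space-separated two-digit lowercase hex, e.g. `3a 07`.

61

mode (2b) val=1 bits=0x1 at bit 0: 0x01
chan (3b) val=0 bits=0x0 at bit 2: 0x01
rsvd (2b) val=3 bits=0x3 at bit 5: 0x61
slot (1b) val=0 bits=0x0 at bit 7: 0x61
word = 0x61 → little-endian bytes:
  [0]=0x61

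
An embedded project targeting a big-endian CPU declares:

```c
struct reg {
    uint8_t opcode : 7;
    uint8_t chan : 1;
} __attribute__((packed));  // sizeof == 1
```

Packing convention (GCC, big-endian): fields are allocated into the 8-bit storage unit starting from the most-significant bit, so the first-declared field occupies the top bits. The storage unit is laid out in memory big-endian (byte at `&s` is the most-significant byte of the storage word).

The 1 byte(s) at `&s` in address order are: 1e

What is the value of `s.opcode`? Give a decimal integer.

[0]=0x1e (big-endian) → word 0x1e
opcode [1+:7] = (word>>1) & 0x7f = 15  ←
chan [0+:1] = (word>>0) & 0x1 = 0

15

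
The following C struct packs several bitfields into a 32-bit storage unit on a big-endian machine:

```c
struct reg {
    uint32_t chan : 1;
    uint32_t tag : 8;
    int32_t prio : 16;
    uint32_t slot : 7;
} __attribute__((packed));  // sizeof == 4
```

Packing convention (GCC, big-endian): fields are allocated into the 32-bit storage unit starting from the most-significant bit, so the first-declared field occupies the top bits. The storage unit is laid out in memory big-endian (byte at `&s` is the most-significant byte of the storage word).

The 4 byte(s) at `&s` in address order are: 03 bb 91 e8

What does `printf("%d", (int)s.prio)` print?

30499

[0]=0x03 [1]=0xbb [2]=0x91 [3]=0xe8 (big-endian) → word 0x03bb91e8
chan [31+:1] = (word>>31) & 0x1 = 0
tag [23+:8] = (word>>23) & 0xff = 7
prio [7+:16] = (word>>7) & 0xffff = 30499  ←
slot [0+:7] = (word>>0) & 0x7f = 104
prio signed 16b, MSB=0: value = 30499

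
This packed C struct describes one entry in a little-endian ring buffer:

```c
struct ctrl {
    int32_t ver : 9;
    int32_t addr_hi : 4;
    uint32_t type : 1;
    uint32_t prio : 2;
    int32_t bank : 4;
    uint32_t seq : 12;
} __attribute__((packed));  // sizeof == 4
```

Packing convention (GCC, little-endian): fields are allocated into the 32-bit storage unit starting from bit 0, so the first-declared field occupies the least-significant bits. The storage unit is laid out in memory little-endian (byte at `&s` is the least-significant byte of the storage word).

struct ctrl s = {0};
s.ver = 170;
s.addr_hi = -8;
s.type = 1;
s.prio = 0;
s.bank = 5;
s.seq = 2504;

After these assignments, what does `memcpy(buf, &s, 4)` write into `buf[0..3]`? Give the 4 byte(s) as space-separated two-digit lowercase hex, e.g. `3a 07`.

ver (9b) val=170 bits=0xaa at bit 0: 0x000000aa
addr_hi (4b) val=-8 bits=0x8 at bit 9: 0x000010aa
type (1b) val=1 bits=0x1 at bit 13: 0x000030aa
prio (2b) val=0 bits=0x0 at bit 14: 0x000030aa
bank (4b) val=5 bits=0x5 at bit 16: 0x000530aa
seq (12b) val=2504 bits=0x9c8 at bit 20: 0x9c8530aa
word = 0x9c8530aa → little-endian bytes:
  [0]=0xaa  [1]=0x30  [2]=0x85  [3]=0x9c

aa 30 85 9c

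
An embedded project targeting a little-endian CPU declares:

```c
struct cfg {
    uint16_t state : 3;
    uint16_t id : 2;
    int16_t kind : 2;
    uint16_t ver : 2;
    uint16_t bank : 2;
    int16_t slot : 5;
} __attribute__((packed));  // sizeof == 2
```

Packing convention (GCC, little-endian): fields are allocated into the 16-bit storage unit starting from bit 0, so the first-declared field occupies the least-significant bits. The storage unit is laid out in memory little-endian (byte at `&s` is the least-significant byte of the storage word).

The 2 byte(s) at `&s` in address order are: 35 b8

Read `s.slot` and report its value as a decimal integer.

-9

[0]=0x35 [1]=0xb8 (little-endian) → word 0xb835
state:3 @ bit 0 → (0xb835>>0)&0x7 = 0x5
id:2 @ bit 3 → (0xb835>>3)&0x3 = 0x2
kind:2 @ bit 5 → (0xb835>>5)&0x3 = 0x1
ver:2 @ bit 7 → (0xb835>>7)&0x3 = 0x0
bank:2 @ bit 9 → (0xb835>>9)&0x3 = 0x0
slot:5 @ bit 11 → (0xb835>>11)&0x1f = 0x17  ←
slot signed 5b, MSB=1: 23 - 32 = -9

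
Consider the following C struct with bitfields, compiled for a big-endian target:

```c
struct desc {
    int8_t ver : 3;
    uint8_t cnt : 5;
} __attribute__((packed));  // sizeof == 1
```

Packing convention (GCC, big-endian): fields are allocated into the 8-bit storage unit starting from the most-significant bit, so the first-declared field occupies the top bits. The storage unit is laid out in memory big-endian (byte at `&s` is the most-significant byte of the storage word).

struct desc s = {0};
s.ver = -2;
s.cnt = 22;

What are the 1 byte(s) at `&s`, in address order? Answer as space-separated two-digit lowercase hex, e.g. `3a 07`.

ver:3 = -2 → 0x6 << 5 → word 0xc0
cnt:5 = 22 → 0x16 << 0 → word 0xd6
word = 0xd6 → big-endian bytes:
  [0]=0xd6

d6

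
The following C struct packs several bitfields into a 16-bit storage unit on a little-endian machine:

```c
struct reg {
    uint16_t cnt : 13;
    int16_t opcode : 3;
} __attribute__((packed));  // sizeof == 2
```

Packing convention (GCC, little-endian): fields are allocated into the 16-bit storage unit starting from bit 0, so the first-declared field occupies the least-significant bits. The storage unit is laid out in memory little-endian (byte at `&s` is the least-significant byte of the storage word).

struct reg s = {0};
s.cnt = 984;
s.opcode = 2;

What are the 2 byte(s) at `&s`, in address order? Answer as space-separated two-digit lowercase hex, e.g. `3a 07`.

d8 43

cnt (13b) val=984 bits=0x3d8 at bit 0: 0x03d8
opcode (3b) val=2 bits=0x2 at bit 13: 0x43d8
word = 0x43d8 → little-endian bytes:
  [0]=0xd8  [1]=0x43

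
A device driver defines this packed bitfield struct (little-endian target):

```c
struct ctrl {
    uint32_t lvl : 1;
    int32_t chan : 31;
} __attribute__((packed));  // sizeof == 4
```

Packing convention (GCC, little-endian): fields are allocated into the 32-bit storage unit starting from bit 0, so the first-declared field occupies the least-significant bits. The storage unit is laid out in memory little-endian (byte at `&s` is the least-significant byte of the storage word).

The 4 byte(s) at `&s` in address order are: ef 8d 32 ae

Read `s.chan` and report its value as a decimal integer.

[0]=0xef [1]=0x8d [2]=0x32 [3]=0xae (little-endian) → word 0xae328def
lvl:1 @ bit 0 → (0xae328def>>0)&0x1 = 0x1
chan:31 @ bit 1 → (0xae328def>>1)&0x7fffffff = 0x571946f7  ←
chan signed 31b, MSB=1: 1461274359 - 2147483648 = -686209289

-686209289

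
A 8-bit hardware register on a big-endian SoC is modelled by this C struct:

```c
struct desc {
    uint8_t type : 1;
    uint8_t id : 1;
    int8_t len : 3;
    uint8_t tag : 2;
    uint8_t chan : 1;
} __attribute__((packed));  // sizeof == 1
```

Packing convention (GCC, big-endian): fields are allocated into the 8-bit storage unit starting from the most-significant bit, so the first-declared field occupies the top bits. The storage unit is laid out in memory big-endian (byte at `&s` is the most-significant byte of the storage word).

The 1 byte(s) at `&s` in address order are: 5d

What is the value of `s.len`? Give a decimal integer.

[0]=0x5d (big-endian) → word 0x5d
type:1 @ bit 7 → (0x5d>>7)&0x1 = 0x0
id:1 @ bit 6 → (0x5d>>6)&0x1 = 0x1
len:3 @ bit 3 → (0x5d>>3)&0x7 = 0x3  ←
tag:2 @ bit 1 → (0x5d>>1)&0x3 = 0x2
chan:1 @ bit 0 → (0x5d>>0)&0x1 = 0x1
len signed 3b, MSB=0: value = 3

3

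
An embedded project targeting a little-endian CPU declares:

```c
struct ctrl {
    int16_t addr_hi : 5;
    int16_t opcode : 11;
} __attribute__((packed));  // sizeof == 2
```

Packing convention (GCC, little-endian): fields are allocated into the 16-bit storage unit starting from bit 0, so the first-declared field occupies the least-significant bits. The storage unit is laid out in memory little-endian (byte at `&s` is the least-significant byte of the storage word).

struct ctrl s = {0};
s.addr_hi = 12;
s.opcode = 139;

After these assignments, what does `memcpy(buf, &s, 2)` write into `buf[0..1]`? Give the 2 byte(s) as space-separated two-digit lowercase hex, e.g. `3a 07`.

addr_hi (5b) val=12 bits=0xc at bit 0: 0x000c
opcode (11b) val=139 bits=0x8b at bit 5: 0x116c
word = 0x116c → little-endian bytes:
  [0]=0x6c  [1]=0x11

6c 11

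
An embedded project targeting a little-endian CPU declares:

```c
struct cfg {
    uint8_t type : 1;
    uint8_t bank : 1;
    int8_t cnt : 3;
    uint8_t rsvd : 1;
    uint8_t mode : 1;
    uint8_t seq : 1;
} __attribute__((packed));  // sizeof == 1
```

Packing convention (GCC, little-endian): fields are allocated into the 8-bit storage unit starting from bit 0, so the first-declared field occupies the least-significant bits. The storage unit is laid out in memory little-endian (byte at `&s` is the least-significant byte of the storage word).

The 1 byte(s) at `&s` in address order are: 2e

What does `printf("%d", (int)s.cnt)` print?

3

[0]=0x2e (little-endian) → word 0x2e
type:1 @ bit 0 → (0x2e>>0)&0x1 = 0x0
bank:1 @ bit 1 → (0x2e>>1)&0x1 = 0x1
cnt:3 @ bit 2 → (0x2e>>2)&0x7 = 0x3  ←
rsvd:1 @ bit 5 → (0x2e>>5)&0x1 = 0x1
mode:1 @ bit 6 → (0x2e>>6)&0x1 = 0x0
seq:1 @ bit 7 → (0x2e>>7)&0x1 = 0x0
cnt signed 3b, MSB=0: value = 3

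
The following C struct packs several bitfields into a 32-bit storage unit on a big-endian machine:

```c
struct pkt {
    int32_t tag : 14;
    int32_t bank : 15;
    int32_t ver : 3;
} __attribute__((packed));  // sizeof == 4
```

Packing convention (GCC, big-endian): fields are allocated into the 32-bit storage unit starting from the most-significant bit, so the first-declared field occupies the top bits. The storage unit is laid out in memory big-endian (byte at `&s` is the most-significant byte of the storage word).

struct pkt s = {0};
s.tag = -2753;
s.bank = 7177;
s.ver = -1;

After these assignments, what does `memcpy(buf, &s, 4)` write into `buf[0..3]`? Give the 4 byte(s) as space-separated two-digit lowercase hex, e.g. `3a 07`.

d4 fc e0 4f

tag:14 = -2753 → 0x353f << 18 → word 0xd4fc0000
bank:15 = 7177 → 0x1c09 << 3 → word 0xd4fce048
ver:3 = -1 → 0x7 << 0 → word 0xd4fce04f
word = 0xd4fce04f → big-endian bytes:
  [0]=0xd4  [1]=0xfc  [2]=0xe0  [3]=0x4f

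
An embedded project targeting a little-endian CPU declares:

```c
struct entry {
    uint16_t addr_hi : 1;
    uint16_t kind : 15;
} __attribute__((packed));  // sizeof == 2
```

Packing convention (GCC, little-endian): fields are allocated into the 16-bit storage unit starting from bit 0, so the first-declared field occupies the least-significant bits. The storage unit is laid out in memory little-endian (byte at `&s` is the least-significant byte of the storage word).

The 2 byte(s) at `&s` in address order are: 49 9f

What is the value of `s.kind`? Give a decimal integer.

20388

[0]=0x49 [1]=0x9f (little-endian) → word 0x9f49
addr_hi [0+:1] = (word>>0) & 0x1 = 1
kind [1+:15] = (word>>1) & 0x7fff = 20388  ←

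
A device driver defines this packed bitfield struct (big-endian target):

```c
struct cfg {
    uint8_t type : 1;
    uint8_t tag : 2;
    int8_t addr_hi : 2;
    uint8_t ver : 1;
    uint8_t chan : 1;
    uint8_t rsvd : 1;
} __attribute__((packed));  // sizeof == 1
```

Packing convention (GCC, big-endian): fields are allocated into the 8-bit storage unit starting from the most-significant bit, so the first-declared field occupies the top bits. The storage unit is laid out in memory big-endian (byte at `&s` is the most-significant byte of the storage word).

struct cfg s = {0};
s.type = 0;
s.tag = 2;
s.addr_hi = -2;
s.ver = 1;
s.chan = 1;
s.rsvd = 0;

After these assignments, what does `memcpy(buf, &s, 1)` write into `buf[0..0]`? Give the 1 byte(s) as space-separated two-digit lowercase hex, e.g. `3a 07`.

type:1 = 0 → 0x0 << 7 → word 0x00
tag:2 = 2 → 0x2 << 5 → word 0x40
addr_hi:2 = -2 → 0x2 << 3 → word 0x50
ver:1 = 1 → 0x1 << 2 → word 0x54
chan:1 = 1 → 0x1 << 1 → word 0x56
rsvd:1 = 0 → 0x0 << 0 → word 0x56
word = 0x56 → big-endian bytes:
  [0]=0x56

56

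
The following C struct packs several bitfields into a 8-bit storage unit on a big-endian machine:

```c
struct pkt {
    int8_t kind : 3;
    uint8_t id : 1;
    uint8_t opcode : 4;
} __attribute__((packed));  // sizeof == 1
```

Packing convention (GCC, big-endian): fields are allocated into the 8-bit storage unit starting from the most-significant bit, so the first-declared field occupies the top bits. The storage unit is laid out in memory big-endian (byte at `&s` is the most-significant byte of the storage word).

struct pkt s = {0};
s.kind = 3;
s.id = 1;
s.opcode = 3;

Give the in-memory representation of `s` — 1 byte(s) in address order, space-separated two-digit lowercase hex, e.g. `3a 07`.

73

[5+:3] kind=3 & 0x7 = 0x3; word=0x60
[4+:1] id=1 & 0x1 = 0x1; word=0x70
[0+:4] opcode=3 & 0xf = 0x3; word=0x73
word = 0x73 → big-endian bytes:
  [0]=0x73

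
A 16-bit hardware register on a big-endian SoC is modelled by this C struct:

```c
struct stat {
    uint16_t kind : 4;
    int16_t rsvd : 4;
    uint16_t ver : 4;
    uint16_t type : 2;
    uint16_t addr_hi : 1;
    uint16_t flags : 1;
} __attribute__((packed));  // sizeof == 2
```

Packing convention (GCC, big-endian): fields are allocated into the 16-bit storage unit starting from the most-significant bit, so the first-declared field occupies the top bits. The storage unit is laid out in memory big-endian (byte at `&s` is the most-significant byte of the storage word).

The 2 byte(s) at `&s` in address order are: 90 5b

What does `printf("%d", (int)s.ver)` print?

5

[0]=0x90 [1]=0x5b (big-endian) → word 0x905b
kind [12+:4] = (word>>12) & 0xf = 9
rsvd [8+:4] = (word>>8) & 0xf = 0
ver [4+:4] = (word>>4) & 0xf = 5  ←
type [2+:2] = (word>>2) & 0x3 = 2
addr_hi [1+:1] = (word>>1) & 0x1 = 1
flags [0+:1] = (word>>0) & 0x1 = 1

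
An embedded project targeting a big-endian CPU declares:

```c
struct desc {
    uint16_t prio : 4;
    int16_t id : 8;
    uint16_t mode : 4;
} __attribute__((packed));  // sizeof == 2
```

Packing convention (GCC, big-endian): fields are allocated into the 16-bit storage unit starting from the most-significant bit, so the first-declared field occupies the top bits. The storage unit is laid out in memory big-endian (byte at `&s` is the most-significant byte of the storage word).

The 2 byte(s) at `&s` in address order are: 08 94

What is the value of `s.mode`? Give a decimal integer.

[0]=0x08 [1]=0x94 (big-endian) → word 0x0894
prio:4 @ bit 12 → (0x0894>>12)&0xf = 0x0
id:8 @ bit 4 → (0x0894>>4)&0xff = 0x89
mode:4 @ bit 0 → (0x0894>>0)&0xf = 0x4  ←

4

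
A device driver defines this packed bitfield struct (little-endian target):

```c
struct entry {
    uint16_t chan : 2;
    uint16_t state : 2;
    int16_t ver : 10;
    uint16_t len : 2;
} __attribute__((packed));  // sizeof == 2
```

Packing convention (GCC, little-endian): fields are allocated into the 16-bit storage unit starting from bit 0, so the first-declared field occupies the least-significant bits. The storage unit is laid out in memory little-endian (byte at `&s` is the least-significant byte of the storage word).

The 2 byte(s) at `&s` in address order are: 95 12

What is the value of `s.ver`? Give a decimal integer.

297

[0]=0x95 [1]=0x12 (little-endian) → word 0x1295
chan:2 @ bit 0 → (0x1295>>0)&0x3 = 0x1
state:2 @ bit 2 → (0x1295>>2)&0x3 = 0x1
ver:10 @ bit 4 → (0x1295>>4)&0x3ff = 0x129  ←
len:2 @ bit 14 → (0x1295>>14)&0x3 = 0x0
ver signed 10b, MSB=0: value = 297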